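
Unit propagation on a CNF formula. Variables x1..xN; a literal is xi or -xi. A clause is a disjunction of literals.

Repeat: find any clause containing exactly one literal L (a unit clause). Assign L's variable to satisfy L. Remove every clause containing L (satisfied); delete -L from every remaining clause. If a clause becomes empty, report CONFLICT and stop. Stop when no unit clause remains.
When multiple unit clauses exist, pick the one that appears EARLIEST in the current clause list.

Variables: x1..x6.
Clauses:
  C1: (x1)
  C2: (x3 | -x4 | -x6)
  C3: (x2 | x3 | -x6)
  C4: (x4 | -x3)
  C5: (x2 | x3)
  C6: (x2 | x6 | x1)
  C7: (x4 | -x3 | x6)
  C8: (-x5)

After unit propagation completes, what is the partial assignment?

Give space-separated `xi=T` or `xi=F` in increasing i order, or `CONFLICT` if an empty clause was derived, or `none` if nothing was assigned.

unit clause [1] forces x1=T; simplify:
  satisfied 2 clause(s); 6 remain; assigned so far: [1]
unit clause [-5] forces x5=F; simplify:
  satisfied 1 clause(s); 5 remain; assigned so far: [1, 5]

Answer: x1=T x5=F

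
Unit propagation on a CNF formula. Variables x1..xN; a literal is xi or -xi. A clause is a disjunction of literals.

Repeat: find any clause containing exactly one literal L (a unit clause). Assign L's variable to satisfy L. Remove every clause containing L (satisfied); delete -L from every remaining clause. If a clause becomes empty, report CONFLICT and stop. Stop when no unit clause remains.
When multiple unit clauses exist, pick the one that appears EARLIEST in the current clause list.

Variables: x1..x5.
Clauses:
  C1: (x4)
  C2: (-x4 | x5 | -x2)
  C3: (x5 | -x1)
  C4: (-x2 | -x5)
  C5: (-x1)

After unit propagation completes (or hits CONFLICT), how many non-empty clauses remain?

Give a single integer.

unit clause [4] forces x4=T; simplify:
  drop -4 from [-4, 5, -2] -> [5, -2]
  satisfied 1 clause(s); 4 remain; assigned so far: [4]
unit clause [-1] forces x1=F; simplify:
  satisfied 2 clause(s); 2 remain; assigned so far: [1, 4]

Answer: 2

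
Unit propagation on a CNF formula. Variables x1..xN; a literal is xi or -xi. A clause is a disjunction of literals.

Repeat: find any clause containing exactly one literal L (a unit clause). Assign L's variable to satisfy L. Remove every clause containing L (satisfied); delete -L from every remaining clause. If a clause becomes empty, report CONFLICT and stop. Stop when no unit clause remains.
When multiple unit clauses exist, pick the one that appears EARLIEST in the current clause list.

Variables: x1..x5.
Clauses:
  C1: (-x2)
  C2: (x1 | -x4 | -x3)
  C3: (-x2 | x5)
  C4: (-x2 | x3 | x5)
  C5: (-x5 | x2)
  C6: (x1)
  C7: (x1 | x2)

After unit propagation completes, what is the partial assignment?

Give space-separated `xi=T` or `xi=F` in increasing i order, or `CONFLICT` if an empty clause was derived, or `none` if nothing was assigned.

unit clause [-2] forces x2=F; simplify:
  drop 2 from [-5, 2] -> [-5]
  drop 2 from [1, 2] -> [1]
  satisfied 3 clause(s); 4 remain; assigned so far: [2]
unit clause [-5] forces x5=F; simplify:
  satisfied 1 clause(s); 3 remain; assigned so far: [2, 5]
unit clause [1] forces x1=T; simplify:
  satisfied 3 clause(s); 0 remain; assigned so far: [1, 2, 5]

Answer: x1=T x2=F x5=F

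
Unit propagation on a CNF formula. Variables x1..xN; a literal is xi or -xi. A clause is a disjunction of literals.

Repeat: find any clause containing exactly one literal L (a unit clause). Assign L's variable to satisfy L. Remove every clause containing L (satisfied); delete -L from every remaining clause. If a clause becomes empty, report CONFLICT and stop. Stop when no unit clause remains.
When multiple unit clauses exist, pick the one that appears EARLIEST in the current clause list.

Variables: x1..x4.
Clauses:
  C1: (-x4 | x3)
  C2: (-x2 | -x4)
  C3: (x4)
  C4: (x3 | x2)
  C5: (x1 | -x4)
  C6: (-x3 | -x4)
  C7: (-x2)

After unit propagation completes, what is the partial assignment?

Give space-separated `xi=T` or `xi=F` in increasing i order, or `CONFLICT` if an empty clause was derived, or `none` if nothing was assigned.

Answer: CONFLICT

Derivation:
unit clause [4] forces x4=T; simplify:
  drop -4 from [-4, 3] -> [3]
  drop -4 from [-2, -4] -> [-2]
  drop -4 from [1, -4] -> [1]
  drop -4 from [-3, -4] -> [-3]
  satisfied 1 clause(s); 6 remain; assigned so far: [4]
unit clause [3] forces x3=T; simplify:
  drop -3 from [-3] -> [] (empty!)
  satisfied 2 clause(s); 4 remain; assigned so far: [3, 4]
CONFLICT (empty clause)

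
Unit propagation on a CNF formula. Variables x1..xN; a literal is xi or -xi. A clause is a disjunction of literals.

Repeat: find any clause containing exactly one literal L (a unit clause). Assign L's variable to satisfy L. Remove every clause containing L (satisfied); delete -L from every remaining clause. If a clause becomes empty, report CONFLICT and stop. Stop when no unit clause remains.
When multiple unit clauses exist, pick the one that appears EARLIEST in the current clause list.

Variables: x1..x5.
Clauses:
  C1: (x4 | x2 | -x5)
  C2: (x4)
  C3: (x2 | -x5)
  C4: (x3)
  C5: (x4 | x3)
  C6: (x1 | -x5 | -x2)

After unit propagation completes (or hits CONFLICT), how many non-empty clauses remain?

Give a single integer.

unit clause [4] forces x4=T; simplify:
  satisfied 3 clause(s); 3 remain; assigned so far: [4]
unit clause [3] forces x3=T; simplify:
  satisfied 1 clause(s); 2 remain; assigned so far: [3, 4]

Answer: 2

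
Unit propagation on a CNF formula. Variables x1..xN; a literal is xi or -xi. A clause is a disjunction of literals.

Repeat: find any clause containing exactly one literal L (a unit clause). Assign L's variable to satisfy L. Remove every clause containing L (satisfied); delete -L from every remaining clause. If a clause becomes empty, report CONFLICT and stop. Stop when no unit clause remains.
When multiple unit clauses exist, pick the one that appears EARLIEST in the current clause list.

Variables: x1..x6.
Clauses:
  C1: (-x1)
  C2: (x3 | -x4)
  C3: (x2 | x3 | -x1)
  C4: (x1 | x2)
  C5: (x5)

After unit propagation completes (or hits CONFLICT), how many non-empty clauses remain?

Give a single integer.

unit clause [-1] forces x1=F; simplify:
  drop 1 from [1, 2] -> [2]
  satisfied 2 clause(s); 3 remain; assigned so far: [1]
unit clause [2] forces x2=T; simplify:
  satisfied 1 clause(s); 2 remain; assigned so far: [1, 2]
unit clause [5] forces x5=T; simplify:
  satisfied 1 clause(s); 1 remain; assigned so far: [1, 2, 5]

Answer: 1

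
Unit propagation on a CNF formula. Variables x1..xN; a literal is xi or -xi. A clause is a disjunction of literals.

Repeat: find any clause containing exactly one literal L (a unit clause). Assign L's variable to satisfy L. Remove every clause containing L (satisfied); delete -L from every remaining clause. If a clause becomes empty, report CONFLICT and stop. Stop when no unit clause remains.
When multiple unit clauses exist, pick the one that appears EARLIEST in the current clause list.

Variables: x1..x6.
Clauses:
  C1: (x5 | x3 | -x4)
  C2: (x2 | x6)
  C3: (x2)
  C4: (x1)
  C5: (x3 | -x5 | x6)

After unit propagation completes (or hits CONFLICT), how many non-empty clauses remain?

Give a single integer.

Answer: 2

Derivation:
unit clause [2] forces x2=T; simplify:
  satisfied 2 clause(s); 3 remain; assigned so far: [2]
unit clause [1] forces x1=T; simplify:
  satisfied 1 clause(s); 2 remain; assigned so far: [1, 2]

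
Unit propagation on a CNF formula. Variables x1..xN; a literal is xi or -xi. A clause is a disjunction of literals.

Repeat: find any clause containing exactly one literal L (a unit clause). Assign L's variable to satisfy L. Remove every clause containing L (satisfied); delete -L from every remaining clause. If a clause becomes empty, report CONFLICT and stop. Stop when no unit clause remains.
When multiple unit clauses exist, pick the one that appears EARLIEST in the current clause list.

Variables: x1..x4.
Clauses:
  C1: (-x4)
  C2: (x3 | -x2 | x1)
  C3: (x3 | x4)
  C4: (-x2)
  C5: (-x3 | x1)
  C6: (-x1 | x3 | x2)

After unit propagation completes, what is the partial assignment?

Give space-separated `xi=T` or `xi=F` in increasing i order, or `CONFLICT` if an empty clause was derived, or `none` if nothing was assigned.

Answer: x1=T x2=F x3=T x4=F

Derivation:
unit clause [-4] forces x4=F; simplify:
  drop 4 from [3, 4] -> [3]
  satisfied 1 clause(s); 5 remain; assigned so far: [4]
unit clause [3] forces x3=T; simplify:
  drop -3 from [-3, 1] -> [1]
  satisfied 3 clause(s); 2 remain; assigned so far: [3, 4]
unit clause [-2] forces x2=F; simplify:
  satisfied 1 clause(s); 1 remain; assigned so far: [2, 3, 4]
unit clause [1] forces x1=T; simplify:
  satisfied 1 clause(s); 0 remain; assigned so far: [1, 2, 3, 4]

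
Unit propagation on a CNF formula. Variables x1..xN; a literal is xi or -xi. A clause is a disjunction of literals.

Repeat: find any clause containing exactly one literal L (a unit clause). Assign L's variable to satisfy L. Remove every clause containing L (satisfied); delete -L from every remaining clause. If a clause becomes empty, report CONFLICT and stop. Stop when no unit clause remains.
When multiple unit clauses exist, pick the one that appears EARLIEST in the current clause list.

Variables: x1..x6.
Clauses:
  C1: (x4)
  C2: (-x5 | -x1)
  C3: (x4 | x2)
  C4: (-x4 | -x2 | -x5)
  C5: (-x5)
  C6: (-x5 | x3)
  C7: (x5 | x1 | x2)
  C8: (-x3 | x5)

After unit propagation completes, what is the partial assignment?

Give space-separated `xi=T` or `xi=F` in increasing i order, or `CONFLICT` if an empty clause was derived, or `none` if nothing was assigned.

unit clause [4] forces x4=T; simplify:
  drop -4 from [-4, -2, -5] -> [-2, -5]
  satisfied 2 clause(s); 6 remain; assigned so far: [4]
unit clause [-5] forces x5=F; simplify:
  drop 5 from [5, 1, 2] -> [1, 2]
  drop 5 from [-3, 5] -> [-3]
  satisfied 4 clause(s); 2 remain; assigned so far: [4, 5]
unit clause [-3] forces x3=F; simplify:
  satisfied 1 clause(s); 1 remain; assigned so far: [3, 4, 5]

Answer: x3=F x4=T x5=F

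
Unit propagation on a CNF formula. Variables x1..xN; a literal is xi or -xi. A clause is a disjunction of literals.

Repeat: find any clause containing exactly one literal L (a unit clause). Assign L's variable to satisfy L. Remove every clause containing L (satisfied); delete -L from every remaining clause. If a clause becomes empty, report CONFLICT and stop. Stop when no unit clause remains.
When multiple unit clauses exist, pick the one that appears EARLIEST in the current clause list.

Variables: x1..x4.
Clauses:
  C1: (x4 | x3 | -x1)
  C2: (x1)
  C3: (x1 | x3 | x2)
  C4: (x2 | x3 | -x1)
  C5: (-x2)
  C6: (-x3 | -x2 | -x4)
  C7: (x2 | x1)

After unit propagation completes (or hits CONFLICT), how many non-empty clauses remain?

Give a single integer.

Answer: 0

Derivation:
unit clause [1] forces x1=T; simplify:
  drop -1 from [4, 3, -1] -> [4, 3]
  drop -1 from [2, 3, -1] -> [2, 3]
  satisfied 3 clause(s); 4 remain; assigned so far: [1]
unit clause [-2] forces x2=F; simplify:
  drop 2 from [2, 3] -> [3]
  satisfied 2 clause(s); 2 remain; assigned so far: [1, 2]
unit clause [3] forces x3=T; simplify:
  satisfied 2 clause(s); 0 remain; assigned so far: [1, 2, 3]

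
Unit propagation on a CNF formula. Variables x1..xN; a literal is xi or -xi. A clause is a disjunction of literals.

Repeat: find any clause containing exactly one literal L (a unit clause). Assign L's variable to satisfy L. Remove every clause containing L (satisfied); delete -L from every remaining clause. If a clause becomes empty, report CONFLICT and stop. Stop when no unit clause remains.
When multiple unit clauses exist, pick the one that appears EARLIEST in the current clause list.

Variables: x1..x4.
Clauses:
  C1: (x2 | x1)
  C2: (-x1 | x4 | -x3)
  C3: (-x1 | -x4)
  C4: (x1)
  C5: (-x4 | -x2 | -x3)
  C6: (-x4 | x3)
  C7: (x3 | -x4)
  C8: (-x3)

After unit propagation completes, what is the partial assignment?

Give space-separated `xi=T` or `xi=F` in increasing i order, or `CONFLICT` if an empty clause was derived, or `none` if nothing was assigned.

Answer: x1=T x3=F x4=F

Derivation:
unit clause [1] forces x1=T; simplify:
  drop -1 from [-1, 4, -3] -> [4, -3]
  drop -1 from [-1, -4] -> [-4]
  satisfied 2 clause(s); 6 remain; assigned so far: [1]
unit clause [-4] forces x4=F; simplify:
  drop 4 from [4, -3] -> [-3]
  satisfied 4 clause(s); 2 remain; assigned so far: [1, 4]
unit clause [-3] forces x3=F; simplify:
  satisfied 2 clause(s); 0 remain; assigned so far: [1, 3, 4]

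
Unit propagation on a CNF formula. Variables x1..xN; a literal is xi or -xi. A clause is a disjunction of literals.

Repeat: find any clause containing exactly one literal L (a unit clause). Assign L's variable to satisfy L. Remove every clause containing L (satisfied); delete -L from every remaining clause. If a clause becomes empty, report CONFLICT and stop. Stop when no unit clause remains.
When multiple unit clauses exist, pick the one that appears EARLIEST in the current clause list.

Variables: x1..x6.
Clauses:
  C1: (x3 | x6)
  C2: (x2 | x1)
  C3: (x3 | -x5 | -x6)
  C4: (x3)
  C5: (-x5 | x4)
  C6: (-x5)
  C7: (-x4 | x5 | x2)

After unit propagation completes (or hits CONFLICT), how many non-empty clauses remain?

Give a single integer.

Answer: 2

Derivation:
unit clause [3] forces x3=T; simplify:
  satisfied 3 clause(s); 4 remain; assigned so far: [3]
unit clause [-5] forces x5=F; simplify:
  drop 5 from [-4, 5, 2] -> [-4, 2]
  satisfied 2 clause(s); 2 remain; assigned so far: [3, 5]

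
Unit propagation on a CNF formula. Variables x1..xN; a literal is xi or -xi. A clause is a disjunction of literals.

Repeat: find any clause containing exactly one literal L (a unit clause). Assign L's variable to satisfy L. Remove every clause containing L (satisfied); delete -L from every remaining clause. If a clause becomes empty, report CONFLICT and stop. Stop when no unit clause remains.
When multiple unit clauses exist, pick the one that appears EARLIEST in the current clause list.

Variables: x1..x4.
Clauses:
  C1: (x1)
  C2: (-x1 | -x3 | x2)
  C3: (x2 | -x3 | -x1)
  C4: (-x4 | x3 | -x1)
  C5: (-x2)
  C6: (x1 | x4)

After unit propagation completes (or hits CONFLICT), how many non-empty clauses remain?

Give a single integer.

unit clause [1] forces x1=T; simplify:
  drop -1 from [-1, -3, 2] -> [-3, 2]
  drop -1 from [2, -3, -1] -> [2, -3]
  drop -1 from [-4, 3, -1] -> [-4, 3]
  satisfied 2 clause(s); 4 remain; assigned so far: [1]
unit clause [-2] forces x2=F; simplify:
  drop 2 from [-3, 2] -> [-3]
  drop 2 from [2, -3] -> [-3]
  satisfied 1 clause(s); 3 remain; assigned so far: [1, 2]
unit clause [-3] forces x3=F; simplify:
  drop 3 from [-4, 3] -> [-4]
  satisfied 2 clause(s); 1 remain; assigned so far: [1, 2, 3]
unit clause [-4] forces x4=F; simplify:
  satisfied 1 clause(s); 0 remain; assigned so far: [1, 2, 3, 4]

Answer: 0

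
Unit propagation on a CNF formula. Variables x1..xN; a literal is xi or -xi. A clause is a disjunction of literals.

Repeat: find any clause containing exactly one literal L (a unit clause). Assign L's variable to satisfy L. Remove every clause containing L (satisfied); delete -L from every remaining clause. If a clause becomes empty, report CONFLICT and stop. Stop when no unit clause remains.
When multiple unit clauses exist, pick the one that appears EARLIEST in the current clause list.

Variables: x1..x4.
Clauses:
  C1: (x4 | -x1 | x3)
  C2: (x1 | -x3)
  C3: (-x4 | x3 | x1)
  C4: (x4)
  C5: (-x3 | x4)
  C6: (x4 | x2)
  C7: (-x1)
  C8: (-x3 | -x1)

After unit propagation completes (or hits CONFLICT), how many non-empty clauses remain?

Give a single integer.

Answer: 0

Derivation:
unit clause [4] forces x4=T; simplify:
  drop -4 from [-4, 3, 1] -> [3, 1]
  satisfied 4 clause(s); 4 remain; assigned so far: [4]
unit clause [-1] forces x1=F; simplify:
  drop 1 from [1, -3] -> [-3]
  drop 1 from [3, 1] -> [3]
  satisfied 2 clause(s); 2 remain; assigned so far: [1, 4]
unit clause [-3] forces x3=F; simplify:
  drop 3 from [3] -> [] (empty!)
  satisfied 1 clause(s); 1 remain; assigned so far: [1, 3, 4]
CONFLICT (empty clause)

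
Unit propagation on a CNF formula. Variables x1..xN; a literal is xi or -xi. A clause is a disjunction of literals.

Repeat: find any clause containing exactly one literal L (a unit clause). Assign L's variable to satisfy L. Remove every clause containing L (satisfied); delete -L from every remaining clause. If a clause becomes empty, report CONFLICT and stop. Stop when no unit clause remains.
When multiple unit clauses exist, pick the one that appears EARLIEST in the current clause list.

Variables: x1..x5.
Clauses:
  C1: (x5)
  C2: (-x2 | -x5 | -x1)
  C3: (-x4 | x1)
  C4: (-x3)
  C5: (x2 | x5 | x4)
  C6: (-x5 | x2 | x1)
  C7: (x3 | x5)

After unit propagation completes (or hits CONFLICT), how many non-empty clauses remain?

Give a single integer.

Answer: 3

Derivation:
unit clause [5] forces x5=T; simplify:
  drop -5 from [-2, -5, -1] -> [-2, -1]
  drop -5 from [-5, 2, 1] -> [2, 1]
  satisfied 3 clause(s); 4 remain; assigned so far: [5]
unit clause [-3] forces x3=F; simplify:
  satisfied 1 clause(s); 3 remain; assigned so far: [3, 5]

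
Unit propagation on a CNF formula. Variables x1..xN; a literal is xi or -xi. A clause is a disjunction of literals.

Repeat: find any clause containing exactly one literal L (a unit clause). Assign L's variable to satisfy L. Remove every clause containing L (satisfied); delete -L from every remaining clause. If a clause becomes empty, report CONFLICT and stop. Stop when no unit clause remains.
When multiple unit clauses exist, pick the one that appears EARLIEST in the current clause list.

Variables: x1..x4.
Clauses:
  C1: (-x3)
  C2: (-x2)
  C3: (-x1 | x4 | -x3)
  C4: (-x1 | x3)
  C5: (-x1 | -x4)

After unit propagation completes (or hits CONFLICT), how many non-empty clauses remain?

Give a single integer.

Answer: 0

Derivation:
unit clause [-3] forces x3=F; simplify:
  drop 3 from [-1, 3] -> [-1]
  satisfied 2 clause(s); 3 remain; assigned so far: [3]
unit clause [-2] forces x2=F; simplify:
  satisfied 1 clause(s); 2 remain; assigned so far: [2, 3]
unit clause [-1] forces x1=F; simplify:
  satisfied 2 clause(s); 0 remain; assigned so far: [1, 2, 3]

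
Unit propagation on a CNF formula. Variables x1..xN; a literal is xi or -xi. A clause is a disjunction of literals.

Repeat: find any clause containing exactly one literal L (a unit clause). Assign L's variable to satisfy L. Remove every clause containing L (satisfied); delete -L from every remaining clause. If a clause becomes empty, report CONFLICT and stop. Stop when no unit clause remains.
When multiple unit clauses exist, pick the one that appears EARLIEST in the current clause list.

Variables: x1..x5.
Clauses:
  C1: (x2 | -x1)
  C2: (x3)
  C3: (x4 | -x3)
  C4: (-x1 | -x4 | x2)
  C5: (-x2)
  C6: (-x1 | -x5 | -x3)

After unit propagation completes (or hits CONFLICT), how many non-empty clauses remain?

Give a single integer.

unit clause [3] forces x3=T; simplify:
  drop -3 from [4, -3] -> [4]
  drop -3 from [-1, -5, -3] -> [-1, -5]
  satisfied 1 clause(s); 5 remain; assigned so far: [3]
unit clause [4] forces x4=T; simplify:
  drop -4 from [-1, -4, 2] -> [-1, 2]
  satisfied 1 clause(s); 4 remain; assigned so far: [3, 4]
unit clause [-2] forces x2=F; simplify:
  drop 2 from [2, -1] -> [-1]
  drop 2 from [-1, 2] -> [-1]
  satisfied 1 clause(s); 3 remain; assigned so far: [2, 3, 4]
unit clause [-1] forces x1=F; simplify:
  satisfied 3 clause(s); 0 remain; assigned so far: [1, 2, 3, 4]

Answer: 0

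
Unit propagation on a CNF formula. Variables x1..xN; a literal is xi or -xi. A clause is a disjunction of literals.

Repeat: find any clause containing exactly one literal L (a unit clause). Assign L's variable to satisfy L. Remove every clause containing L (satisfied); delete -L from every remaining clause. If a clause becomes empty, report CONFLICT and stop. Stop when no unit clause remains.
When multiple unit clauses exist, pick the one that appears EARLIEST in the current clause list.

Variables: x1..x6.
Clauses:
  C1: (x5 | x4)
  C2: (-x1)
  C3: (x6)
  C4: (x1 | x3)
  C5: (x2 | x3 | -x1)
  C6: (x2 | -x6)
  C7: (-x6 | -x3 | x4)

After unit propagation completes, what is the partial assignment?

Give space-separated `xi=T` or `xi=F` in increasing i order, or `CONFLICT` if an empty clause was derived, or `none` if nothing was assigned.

unit clause [-1] forces x1=F; simplify:
  drop 1 from [1, 3] -> [3]
  satisfied 2 clause(s); 5 remain; assigned so far: [1]
unit clause [6] forces x6=T; simplify:
  drop -6 from [2, -6] -> [2]
  drop -6 from [-6, -3, 4] -> [-3, 4]
  satisfied 1 clause(s); 4 remain; assigned so far: [1, 6]
unit clause [3] forces x3=T; simplify:
  drop -3 from [-3, 4] -> [4]
  satisfied 1 clause(s); 3 remain; assigned so far: [1, 3, 6]
unit clause [2] forces x2=T; simplify:
  satisfied 1 clause(s); 2 remain; assigned so far: [1, 2, 3, 6]
unit clause [4] forces x4=T; simplify:
  satisfied 2 clause(s); 0 remain; assigned so far: [1, 2, 3, 4, 6]

Answer: x1=F x2=T x3=T x4=T x6=T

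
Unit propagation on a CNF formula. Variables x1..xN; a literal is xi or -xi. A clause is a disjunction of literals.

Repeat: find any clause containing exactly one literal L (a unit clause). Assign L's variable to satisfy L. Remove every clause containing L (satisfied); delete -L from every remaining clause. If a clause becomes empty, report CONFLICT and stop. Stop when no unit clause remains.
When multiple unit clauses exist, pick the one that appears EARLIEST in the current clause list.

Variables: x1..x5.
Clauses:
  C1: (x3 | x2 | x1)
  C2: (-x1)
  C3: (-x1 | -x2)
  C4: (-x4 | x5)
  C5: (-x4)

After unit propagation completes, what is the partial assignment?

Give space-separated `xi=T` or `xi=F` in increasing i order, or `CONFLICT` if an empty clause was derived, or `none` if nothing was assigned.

unit clause [-1] forces x1=F; simplify:
  drop 1 from [3, 2, 1] -> [3, 2]
  satisfied 2 clause(s); 3 remain; assigned so far: [1]
unit clause [-4] forces x4=F; simplify:
  satisfied 2 clause(s); 1 remain; assigned so far: [1, 4]

Answer: x1=F x4=F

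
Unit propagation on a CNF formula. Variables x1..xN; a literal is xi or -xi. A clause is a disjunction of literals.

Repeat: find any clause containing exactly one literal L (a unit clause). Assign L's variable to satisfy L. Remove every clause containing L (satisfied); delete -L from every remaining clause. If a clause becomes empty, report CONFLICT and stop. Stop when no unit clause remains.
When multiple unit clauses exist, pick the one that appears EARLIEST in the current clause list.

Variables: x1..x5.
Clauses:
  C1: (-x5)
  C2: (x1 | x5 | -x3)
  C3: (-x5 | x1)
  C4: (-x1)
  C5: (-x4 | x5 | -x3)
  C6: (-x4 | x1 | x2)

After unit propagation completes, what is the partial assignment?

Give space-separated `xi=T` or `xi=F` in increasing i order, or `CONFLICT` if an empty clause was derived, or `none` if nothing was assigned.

Answer: x1=F x3=F x5=F

Derivation:
unit clause [-5] forces x5=F; simplify:
  drop 5 from [1, 5, -3] -> [1, -3]
  drop 5 from [-4, 5, -3] -> [-4, -3]
  satisfied 2 clause(s); 4 remain; assigned so far: [5]
unit clause [-1] forces x1=F; simplify:
  drop 1 from [1, -3] -> [-3]
  drop 1 from [-4, 1, 2] -> [-4, 2]
  satisfied 1 clause(s); 3 remain; assigned so far: [1, 5]
unit clause [-3] forces x3=F; simplify:
  satisfied 2 clause(s); 1 remain; assigned so far: [1, 3, 5]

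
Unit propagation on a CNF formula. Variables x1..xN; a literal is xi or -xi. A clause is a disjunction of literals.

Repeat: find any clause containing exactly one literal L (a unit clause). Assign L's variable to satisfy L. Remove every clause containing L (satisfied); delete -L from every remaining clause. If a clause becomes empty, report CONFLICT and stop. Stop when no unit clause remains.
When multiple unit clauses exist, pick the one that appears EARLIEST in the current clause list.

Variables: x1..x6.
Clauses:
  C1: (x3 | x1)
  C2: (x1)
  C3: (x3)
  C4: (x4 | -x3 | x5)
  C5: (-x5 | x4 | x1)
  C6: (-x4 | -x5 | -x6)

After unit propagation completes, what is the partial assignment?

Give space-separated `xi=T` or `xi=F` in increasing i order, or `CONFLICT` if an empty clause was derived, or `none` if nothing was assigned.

unit clause [1] forces x1=T; simplify:
  satisfied 3 clause(s); 3 remain; assigned so far: [1]
unit clause [3] forces x3=T; simplify:
  drop -3 from [4, -3, 5] -> [4, 5]
  satisfied 1 clause(s); 2 remain; assigned so far: [1, 3]

Answer: x1=T x3=T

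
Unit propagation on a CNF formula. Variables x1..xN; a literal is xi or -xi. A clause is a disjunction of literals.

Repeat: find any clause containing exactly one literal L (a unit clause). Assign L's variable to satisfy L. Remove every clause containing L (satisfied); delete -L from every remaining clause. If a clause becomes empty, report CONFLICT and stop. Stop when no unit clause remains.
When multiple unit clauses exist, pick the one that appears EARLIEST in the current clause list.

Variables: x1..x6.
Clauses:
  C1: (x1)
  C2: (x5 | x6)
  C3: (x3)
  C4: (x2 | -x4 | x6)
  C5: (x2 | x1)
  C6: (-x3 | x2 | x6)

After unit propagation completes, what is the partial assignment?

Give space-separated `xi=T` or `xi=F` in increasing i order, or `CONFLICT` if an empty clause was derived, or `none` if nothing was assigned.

Answer: x1=T x3=T

Derivation:
unit clause [1] forces x1=T; simplify:
  satisfied 2 clause(s); 4 remain; assigned so far: [1]
unit clause [3] forces x3=T; simplify:
  drop -3 from [-3, 2, 6] -> [2, 6]
  satisfied 1 clause(s); 3 remain; assigned so far: [1, 3]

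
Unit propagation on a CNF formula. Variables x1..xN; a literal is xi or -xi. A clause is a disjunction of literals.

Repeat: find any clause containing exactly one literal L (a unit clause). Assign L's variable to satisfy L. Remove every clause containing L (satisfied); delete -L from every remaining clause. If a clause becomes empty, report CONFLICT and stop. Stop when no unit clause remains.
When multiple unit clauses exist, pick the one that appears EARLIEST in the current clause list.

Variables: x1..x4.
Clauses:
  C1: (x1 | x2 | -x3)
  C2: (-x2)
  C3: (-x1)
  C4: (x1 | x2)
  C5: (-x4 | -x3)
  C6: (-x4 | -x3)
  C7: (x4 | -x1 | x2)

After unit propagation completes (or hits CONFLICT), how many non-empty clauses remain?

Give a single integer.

Answer: 3

Derivation:
unit clause [-2] forces x2=F; simplify:
  drop 2 from [1, 2, -3] -> [1, -3]
  drop 2 from [1, 2] -> [1]
  drop 2 from [4, -1, 2] -> [4, -1]
  satisfied 1 clause(s); 6 remain; assigned so far: [2]
unit clause [-1] forces x1=F; simplify:
  drop 1 from [1, -3] -> [-3]
  drop 1 from [1] -> [] (empty!)
  satisfied 2 clause(s); 4 remain; assigned so far: [1, 2]
CONFLICT (empty clause)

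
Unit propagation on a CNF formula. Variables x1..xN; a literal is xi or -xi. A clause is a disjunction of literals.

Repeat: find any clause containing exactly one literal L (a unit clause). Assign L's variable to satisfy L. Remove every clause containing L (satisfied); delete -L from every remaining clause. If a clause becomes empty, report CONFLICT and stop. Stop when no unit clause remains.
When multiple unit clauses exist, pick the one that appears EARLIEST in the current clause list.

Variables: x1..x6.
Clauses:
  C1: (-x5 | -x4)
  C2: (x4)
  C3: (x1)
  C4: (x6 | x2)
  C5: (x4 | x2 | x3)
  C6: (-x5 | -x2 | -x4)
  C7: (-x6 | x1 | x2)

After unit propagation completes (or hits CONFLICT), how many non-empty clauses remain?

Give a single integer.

Answer: 1

Derivation:
unit clause [4] forces x4=T; simplify:
  drop -4 from [-5, -4] -> [-5]
  drop -4 from [-5, -2, -4] -> [-5, -2]
  satisfied 2 clause(s); 5 remain; assigned so far: [4]
unit clause [-5] forces x5=F; simplify:
  satisfied 2 clause(s); 3 remain; assigned so far: [4, 5]
unit clause [1] forces x1=T; simplify:
  satisfied 2 clause(s); 1 remain; assigned so far: [1, 4, 5]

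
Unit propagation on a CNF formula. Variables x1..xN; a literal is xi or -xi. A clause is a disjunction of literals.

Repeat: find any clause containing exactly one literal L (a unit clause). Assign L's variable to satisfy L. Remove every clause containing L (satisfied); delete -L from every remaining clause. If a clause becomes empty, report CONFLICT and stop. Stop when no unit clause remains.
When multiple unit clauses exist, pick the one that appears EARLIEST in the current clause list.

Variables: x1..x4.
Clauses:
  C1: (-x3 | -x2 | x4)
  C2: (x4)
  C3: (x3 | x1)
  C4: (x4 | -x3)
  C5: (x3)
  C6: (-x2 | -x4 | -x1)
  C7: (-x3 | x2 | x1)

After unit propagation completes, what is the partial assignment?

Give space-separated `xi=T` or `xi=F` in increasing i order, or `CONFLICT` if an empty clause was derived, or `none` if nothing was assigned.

Answer: x3=T x4=T

Derivation:
unit clause [4] forces x4=T; simplify:
  drop -4 from [-2, -4, -1] -> [-2, -1]
  satisfied 3 clause(s); 4 remain; assigned so far: [4]
unit clause [3] forces x3=T; simplify:
  drop -3 from [-3, 2, 1] -> [2, 1]
  satisfied 2 clause(s); 2 remain; assigned so far: [3, 4]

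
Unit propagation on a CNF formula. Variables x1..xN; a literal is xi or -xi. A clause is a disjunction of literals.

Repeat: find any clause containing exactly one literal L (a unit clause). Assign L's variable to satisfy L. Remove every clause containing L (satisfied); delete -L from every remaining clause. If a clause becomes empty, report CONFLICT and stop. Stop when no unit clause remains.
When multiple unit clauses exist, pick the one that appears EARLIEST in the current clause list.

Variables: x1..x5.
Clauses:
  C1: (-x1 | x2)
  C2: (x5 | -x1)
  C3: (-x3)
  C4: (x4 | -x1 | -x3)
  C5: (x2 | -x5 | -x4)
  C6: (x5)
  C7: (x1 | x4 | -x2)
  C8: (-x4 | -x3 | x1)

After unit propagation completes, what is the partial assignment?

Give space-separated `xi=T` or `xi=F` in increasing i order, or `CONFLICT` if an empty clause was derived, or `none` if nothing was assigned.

unit clause [-3] forces x3=F; simplify:
  satisfied 3 clause(s); 5 remain; assigned so far: [3]
unit clause [5] forces x5=T; simplify:
  drop -5 from [2, -5, -4] -> [2, -4]
  satisfied 2 clause(s); 3 remain; assigned so far: [3, 5]

Answer: x3=F x5=T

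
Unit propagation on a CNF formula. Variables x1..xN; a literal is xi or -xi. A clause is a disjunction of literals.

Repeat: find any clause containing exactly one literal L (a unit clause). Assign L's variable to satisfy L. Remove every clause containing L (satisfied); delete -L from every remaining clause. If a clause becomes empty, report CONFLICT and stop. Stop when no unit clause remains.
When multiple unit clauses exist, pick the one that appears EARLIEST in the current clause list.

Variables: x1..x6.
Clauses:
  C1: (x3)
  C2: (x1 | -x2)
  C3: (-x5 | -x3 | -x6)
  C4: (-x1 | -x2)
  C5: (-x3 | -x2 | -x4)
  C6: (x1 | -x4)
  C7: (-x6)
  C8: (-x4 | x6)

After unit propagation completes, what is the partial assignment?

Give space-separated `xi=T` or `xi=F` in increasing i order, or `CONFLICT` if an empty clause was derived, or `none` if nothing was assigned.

unit clause [3] forces x3=T; simplify:
  drop -3 from [-5, -3, -6] -> [-5, -6]
  drop -3 from [-3, -2, -4] -> [-2, -4]
  satisfied 1 clause(s); 7 remain; assigned so far: [3]
unit clause [-6] forces x6=F; simplify:
  drop 6 from [-4, 6] -> [-4]
  satisfied 2 clause(s); 5 remain; assigned so far: [3, 6]
unit clause [-4] forces x4=F; simplify:
  satisfied 3 clause(s); 2 remain; assigned so far: [3, 4, 6]

Answer: x3=T x4=F x6=F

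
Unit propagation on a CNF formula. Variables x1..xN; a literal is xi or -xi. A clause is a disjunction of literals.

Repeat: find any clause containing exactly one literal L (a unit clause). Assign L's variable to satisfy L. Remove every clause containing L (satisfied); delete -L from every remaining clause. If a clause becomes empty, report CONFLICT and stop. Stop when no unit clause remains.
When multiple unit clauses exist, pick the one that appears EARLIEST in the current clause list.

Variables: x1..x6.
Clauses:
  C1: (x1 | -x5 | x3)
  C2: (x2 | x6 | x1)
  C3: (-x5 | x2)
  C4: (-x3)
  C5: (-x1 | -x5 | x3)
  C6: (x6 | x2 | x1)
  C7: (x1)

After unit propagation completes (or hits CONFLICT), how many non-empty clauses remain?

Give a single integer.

unit clause [-3] forces x3=F; simplify:
  drop 3 from [1, -5, 3] -> [1, -5]
  drop 3 from [-1, -5, 3] -> [-1, -5]
  satisfied 1 clause(s); 6 remain; assigned so far: [3]
unit clause [1] forces x1=T; simplify:
  drop -1 from [-1, -5] -> [-5]
  satisfied 4 clause(s); 2 remain; assigned so far: [1, 3]
unit clause [-5] forces x5=F; simplify:
  satisfied 2 clause(s); 0 remain; assigned so far: [1, 3, 5]

Answer: 0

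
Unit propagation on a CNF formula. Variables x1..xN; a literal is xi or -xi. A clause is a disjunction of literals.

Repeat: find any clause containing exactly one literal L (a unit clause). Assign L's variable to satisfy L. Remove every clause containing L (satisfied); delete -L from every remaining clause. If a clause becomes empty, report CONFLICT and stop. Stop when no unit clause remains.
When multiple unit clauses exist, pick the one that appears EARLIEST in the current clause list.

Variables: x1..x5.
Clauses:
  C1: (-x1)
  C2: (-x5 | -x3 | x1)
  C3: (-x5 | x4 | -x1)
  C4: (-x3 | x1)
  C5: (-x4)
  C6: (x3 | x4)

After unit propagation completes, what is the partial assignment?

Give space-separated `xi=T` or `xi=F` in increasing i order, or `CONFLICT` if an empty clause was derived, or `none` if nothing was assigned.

unit clause [-1] forces x1=F; simplify:
  drop 1 from [-5, -3, 1] -> [-5, -3]
  drop 1 from [-3, 1] -> [-3]
  satisfied 2 clause(s); 4 remain; assigned so far: [1]
unit clause [-3] forces x3=F; simplify:
  drop 3 from [3, 4] -> [4]
  satisfied 2 clause(s); 2 remain; assigned so far: [1, 3]
unit clause [-4] forces x4=F; simplify:
  drop 4 from [4] -> [] (empty!)
  satisfied 1 clause(s); 1 remain; assigned so far: [1, 3, 4]
CONFLICT (empty clause)

Answer: CONFLICT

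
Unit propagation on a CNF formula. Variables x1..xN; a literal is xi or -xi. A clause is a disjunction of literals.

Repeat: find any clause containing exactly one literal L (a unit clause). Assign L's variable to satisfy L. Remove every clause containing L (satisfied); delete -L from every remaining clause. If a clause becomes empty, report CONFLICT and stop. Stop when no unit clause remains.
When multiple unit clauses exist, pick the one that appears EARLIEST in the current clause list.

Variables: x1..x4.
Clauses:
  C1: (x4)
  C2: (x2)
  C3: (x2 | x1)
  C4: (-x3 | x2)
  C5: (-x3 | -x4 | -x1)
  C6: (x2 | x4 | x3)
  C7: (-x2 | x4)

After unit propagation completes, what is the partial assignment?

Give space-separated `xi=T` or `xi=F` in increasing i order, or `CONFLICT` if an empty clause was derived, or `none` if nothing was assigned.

Answer: x2=T x4=T

Derivation:
unit clause [4] forces x4=T; simplify:
  drop -4 from [-3, -4, -1] -> [-3, -1]
  satisfied 3 clause(s); 4 remain; assigned so far: [4]
unit clause [2] forces x2=T; simplify:
  satisfied 3 clause(s); 1 remain; assigned so far: [2, 4]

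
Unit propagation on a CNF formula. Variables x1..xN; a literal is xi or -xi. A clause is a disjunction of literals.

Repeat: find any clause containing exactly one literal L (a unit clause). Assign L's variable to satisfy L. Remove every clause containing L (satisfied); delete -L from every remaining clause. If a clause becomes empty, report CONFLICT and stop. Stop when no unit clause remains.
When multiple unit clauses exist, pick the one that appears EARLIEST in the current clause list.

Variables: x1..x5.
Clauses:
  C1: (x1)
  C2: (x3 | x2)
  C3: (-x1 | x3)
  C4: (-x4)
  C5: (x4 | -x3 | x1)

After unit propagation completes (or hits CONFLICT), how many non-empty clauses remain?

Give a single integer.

unit clause [1] forces x1=T; simplify:
  drop -1 from [-1, 3] -> [3]
  satisfied 2 clause(s); 3 remain; assigned so far: [1]
unit clause [3] forces x3=T; simplify:
  satisfied 2 clause(s); 1 remain; assigned so far: [1, 3]
unit clause [-4] forces x4=F; simplify:
  satisfied 1 clause(s); 0 remain; assigned so far: [1, 3, 4]

Answer: 0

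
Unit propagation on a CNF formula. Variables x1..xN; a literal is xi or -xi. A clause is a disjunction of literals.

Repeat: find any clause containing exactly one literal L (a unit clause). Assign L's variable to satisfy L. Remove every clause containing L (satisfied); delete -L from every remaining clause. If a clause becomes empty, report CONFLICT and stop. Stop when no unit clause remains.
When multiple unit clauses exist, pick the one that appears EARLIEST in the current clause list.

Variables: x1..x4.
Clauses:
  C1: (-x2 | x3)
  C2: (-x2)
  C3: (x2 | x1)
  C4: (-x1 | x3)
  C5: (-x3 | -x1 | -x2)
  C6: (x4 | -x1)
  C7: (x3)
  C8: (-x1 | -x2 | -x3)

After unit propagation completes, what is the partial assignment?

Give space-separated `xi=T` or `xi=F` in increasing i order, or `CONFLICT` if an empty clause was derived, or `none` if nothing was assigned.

Answer: x1=T x2=F x3=T x4=T

Derivation:
unit clause [-2] forces x2=F; simplify:
  drop 2 from [2, 1] -> [1]
  satisfied 4 clause(s); 4 remain; assigned so far: [2]
unit clause [1] forces x1=T; simplify:
  drop -1 from [-1, 3] -> [3]
  drop -1 from [4, -1] -> [4]
  satisfied 1 clause(s); 3 remain; assigned so far: [1, 2]
unit clause [3] forces x3=T; simplify:
  satisfied 2 clause(s); 1 remain; assigned so far: [1, 2, 3]
unit clause [4] forces x4=T; simplify:
  satisfied 1 clause(s); 0 remain; assigned so far: [1, 2, 3, 4]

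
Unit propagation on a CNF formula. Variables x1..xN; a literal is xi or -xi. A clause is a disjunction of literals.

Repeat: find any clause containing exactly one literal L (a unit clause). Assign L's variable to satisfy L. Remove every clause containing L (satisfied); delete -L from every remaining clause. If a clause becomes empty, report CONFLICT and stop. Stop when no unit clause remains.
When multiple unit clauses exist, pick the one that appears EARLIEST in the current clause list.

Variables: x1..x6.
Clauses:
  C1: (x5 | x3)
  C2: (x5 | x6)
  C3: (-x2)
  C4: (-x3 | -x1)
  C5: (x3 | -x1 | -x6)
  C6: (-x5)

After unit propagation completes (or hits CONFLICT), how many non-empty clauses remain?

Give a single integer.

Answer: 0

Derivation:
unit clause [-2] forces x2=F; simplify:
  satisfied 1 clause(s); 5 remain; assigned so far: [2]
unit clause [-5] forces x5=F; simplify:
  drop 5 from [5, 3] -> [3]
  drop 5 from [5, 6] -> [6]
  satisfied 1 clause(s); 4 remain; assigned so far: [2, 5]
unit clause [3] forces x3=T; simplify:
  drop -3 from [-3, -1] -> [-1]
  satisfied 2 clause(s); 2 remain; assigned so far: [2, 3, 5]
unit clause [6] forces x6=T; simplify:
  satisfied 1 clause(s); 1 remain; assigned so far: [2, 3, 5, 6]
unit clause [-1] forces x1=F; simplify:
  satisfied 1 clause(s); 0 remain; assigned so far: [1, 2, 3, 5, 6]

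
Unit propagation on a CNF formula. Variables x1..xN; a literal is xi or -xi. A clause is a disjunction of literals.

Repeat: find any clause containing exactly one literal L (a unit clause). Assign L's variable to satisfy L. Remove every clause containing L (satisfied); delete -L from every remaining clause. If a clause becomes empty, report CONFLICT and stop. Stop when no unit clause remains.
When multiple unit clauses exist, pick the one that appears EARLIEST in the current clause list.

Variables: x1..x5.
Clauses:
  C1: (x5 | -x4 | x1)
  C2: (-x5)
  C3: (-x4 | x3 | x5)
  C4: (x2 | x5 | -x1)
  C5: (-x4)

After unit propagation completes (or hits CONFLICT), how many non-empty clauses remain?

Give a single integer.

Answer: 1

Derivation:
unit clause [-5] forces x5=F; simplify:
  drop 5 from [5, -4, 1] -> [-4, 1]
  drop 5 from [-4, 3, 5] -> [-4, 3]
  drop 5 from [2, 5, -1] -> [2, -1]
  satisfied 1 clause(s); 4 remain; assigned so far: [5]
unit clause [-4] forces x4=F; simplify:
  satisfied 3 clause(s); 1 remain; assigned so far: [4, 5]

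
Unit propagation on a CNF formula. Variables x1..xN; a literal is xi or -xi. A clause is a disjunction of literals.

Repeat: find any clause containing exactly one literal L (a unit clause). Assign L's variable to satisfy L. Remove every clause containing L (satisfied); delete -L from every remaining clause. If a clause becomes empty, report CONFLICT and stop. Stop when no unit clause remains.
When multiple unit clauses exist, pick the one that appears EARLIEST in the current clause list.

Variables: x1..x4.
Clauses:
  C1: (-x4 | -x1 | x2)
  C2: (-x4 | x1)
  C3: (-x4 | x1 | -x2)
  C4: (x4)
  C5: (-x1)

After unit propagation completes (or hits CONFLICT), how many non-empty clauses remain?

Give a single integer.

unit clause [4] forces x4=T; simplify:
  drop -4 from [-4, -1, 2] -> [-1, 2]
  drop -4 from [-4, 1] -> [1]
  drop -4 from [-4, 1, -2] -> [1, -2]
  satisfied 1 clause(s); 4 remain; assigned so far: [4]
unit clause [1] forces x1=T; simplify:
  drop -1 from [-1, 2] -> [2]
  drop -1 from [-1] -> [] (empty!)
  satisfied 2 clause(s); 2 remain; assigned so far: [1, 4]
CONFLICT (empty clause)

Answer: 1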